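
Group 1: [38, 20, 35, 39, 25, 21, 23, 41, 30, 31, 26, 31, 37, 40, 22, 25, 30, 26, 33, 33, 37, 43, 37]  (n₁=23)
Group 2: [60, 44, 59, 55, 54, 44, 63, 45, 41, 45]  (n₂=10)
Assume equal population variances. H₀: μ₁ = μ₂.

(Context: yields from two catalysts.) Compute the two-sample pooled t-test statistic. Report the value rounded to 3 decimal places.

x̄₁=31.435, s₁=6.927, n₁=23
x̄₂=51.000, s₂=8.055, n₂=10
s_p² = [22·6.927² + 9·8.055²]/31 = 52.8920
SE = √(s_p²·(1/23+1/10)) = 2.7548
t = (31.435−51.000)/2.7548 = -7.1023
df = 31

test statistic = -7.102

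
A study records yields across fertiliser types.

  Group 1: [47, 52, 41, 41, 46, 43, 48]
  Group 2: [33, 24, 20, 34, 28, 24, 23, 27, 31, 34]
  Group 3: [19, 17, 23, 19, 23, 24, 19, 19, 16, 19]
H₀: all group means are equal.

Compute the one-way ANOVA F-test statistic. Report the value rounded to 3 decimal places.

Group means [45.43, 27.80, 19.80], grand mean 29.407
SSB = Σnᵢ(x̄ᵢ−x̄)² = 2745.604; SSW = ΣΣ(x−x̄ᵢ)² = 388.914
MSB = 2745.604/2 = 1372.8021; MSW = 388.914/24 = 16.2048
F = MSB/MSW = 84.7160
df = (2, 24)

test statistic = 84.716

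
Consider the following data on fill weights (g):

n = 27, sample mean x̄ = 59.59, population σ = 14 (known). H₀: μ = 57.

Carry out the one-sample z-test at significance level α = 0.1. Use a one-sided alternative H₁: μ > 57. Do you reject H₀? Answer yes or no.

SE = σ/√n = 14/√27 = 2.6943
z = (x̄−μ₀)/SE = (59.59−57)/2.6943 = 0.9613
p-value (one-sided, H₁ greater) = 0.16820
At α=0.1: p ≥ α → fail to reject H₀

reject H₀: no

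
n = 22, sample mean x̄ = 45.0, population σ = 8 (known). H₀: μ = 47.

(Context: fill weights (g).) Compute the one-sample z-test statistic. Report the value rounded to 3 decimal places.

test statistic = -1.173

SE = σ/√n = 8/√22 = 1.7056
z = (x̄−μ₀)/SE = (45.0−47)/1.7056 = -1.1726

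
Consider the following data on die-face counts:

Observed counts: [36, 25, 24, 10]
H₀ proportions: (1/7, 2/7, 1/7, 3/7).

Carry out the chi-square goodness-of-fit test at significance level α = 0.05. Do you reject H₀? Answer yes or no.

n = 95; E_i = n·p_i = [13.57, 27.14, 13.57, 40.71]
χ² = (36−13.57)²/13.57 + (25−27.14)²/27.14 + (24−13.57)²/13.57 + (10−40.71)²/40.71 = 68.4193
df = 3
p-value (upper-tail) = 0.00000
At α=0.05: p < α → reject H₀

reject H₀: yes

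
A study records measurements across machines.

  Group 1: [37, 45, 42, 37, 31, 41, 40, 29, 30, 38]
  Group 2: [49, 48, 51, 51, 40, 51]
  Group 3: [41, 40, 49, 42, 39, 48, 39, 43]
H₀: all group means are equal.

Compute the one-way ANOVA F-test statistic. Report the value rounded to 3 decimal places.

test statistic = 11.195

Group means [37.00, 48.33, 42.62], grand mean 41.708
SSB = Σnᵢ(x̄ᵢ−x̄)² = 491.750; SSW = ΣΣ(x−x̄ᵢ)² = 461.208
MSB = 491.750/2 = 245.8750; MSW = 461.208/21 = 21.9623
F = MSB/MSW = 11.1953
df = (2, 21)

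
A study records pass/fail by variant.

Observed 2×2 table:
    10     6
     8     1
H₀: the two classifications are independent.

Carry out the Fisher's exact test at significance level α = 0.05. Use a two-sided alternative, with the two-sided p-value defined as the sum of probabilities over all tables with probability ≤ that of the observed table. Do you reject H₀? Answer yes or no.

Margins: r₁=16, r₂=9, c₁=18, c₂=7, n=25
p_obs = C(16,10)·C(9,8)/C(25,18); sum pmf over tables with pmf ≤ p_obs
p-value (two-sided) = 0.35484
At α=0.05: p ≥ α → fail to reject H₀

reject H₀: no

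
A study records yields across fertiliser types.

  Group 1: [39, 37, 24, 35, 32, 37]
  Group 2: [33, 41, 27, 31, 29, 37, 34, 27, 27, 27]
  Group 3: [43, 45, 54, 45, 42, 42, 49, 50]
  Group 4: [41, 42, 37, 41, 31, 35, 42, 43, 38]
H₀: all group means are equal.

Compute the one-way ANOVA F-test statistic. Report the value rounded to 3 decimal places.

test statistic = 16.892

Group means [34.00, 31.30, 46.25, 38.89], grand mean 37.485
SSB = Σnᵢ(x̄ᵢ−x̄)² = 1087.754; SSW = ΣΣ(x−x̄ᵢ)² = 622.489
MSB = 1087.754/3 = 362.5845; MSW = 622.489/29 = 21.4651
F = MSB/MSW = 16.8918
df = (3, 29)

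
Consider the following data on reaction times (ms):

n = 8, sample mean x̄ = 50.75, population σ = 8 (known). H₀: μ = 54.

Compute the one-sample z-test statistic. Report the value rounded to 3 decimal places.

SE = σ/√n = 8/√8 = 2.8284
z = (x̄−μ₀)/SE = (50.75−54)/2.8284 = -1.1490

test statistic = -1.149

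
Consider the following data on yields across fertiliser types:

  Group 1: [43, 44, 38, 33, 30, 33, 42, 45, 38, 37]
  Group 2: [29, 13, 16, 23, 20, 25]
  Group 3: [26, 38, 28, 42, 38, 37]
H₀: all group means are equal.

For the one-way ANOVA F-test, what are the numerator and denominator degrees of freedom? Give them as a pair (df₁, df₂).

k = 3 groups, N = 22 total
df = (k−1, N−k) = (3−1, 22−3) = (2, 19)

degrees of freedom = [2, 19]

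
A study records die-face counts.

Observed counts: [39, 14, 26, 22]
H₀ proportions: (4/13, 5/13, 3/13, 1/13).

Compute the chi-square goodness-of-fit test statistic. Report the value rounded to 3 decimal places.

test statistic = 44.289

n = 101; E_i = n·p_i = [31.08, 38.85, 23.31, 7.77]
χ² = (39−31.08)²/31.08 + (14−38.85)²/38.85 + (26−23.31)²/23.31 + (22−7.77)²/7.77 = 44.2889
df = 3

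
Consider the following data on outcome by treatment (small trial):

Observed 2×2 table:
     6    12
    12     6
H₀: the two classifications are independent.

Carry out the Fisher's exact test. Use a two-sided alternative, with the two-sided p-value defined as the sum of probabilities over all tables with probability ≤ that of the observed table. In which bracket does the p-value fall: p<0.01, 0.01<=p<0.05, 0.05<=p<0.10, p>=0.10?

p-value bracket: 0.05<=p<0.10

Margins: r₁=18, r₂=18, c₁=18, c₂=18, n=36
p_obs = C(18,6)·C(18,12)/C(36,18); sum pmf over tables with pmf ≤ p_obs
p-value (two-sided) = 0.09434
→ bracket: 0.05<=p<0.10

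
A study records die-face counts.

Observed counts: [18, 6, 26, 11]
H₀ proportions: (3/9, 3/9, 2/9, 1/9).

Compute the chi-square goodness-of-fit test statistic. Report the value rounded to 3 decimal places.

test statistic = 24.426

n = 61; E_i = n·p_i = [20.33, 20.33, 13.56, 6.78]
χ² = (18−20.33)²/20.33 + (6−20.33)²/20.33 + (26−13.56)²/13.56 + (11−6.78)²/6.78 = 24.4262
df = 3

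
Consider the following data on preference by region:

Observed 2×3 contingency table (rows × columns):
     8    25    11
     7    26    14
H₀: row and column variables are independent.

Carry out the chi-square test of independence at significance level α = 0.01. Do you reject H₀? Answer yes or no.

Row totals [44, 47], col totals [15, 51, 25], n=91
χ² = (8−7.25)²/7.25 + (25−24.66)²/24.66 + (11−12.09)²/12.09 + (7−7.75)²/7.75 + (26−26.34)²/26.34 + (14−12.91)²/12.91 = 0.3478
df = 2
p-value (upper-tail) = 0.84040
At α=0.01: p ≥ α → fail to reject H₀

reject H₀: no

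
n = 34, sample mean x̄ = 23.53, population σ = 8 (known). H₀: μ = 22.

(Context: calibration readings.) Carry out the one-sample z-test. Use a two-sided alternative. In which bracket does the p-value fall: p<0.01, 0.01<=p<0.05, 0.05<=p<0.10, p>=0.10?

SE = σ/√n = 8/√34 = 1.3720
z = (x̄−μ₀)/SE = (23.53−22)/1.3720 = 1.1152
p-value (two-sided) = 0.26478
→ bracket: p>=0.10

p-value bracket: p>=0.10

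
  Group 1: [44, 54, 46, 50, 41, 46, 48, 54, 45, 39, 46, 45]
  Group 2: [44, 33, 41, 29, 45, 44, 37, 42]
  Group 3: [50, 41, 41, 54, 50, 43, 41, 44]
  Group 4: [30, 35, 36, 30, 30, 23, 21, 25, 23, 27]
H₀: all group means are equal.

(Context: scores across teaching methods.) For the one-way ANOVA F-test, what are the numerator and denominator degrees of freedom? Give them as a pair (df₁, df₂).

k = 4 groups, N = 38 total
df = (k−1, N−k) = (4−1, 38−4) = (3, 34)

degrees of freedom = [3, 34]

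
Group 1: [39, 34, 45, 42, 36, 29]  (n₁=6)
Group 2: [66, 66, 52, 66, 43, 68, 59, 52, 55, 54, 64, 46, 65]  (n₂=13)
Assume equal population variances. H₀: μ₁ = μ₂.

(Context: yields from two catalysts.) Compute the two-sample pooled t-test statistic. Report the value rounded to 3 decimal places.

test statistic = -5.431

x̄₁=37.500, s₁=5.753, n₁=6
x̄₂=58.154, s₂=8.385, n₂=13
s_p² = [5·5.753² + 12·8.385²]/17 = 59.3643
SE = √(s_p²·(1/6+1/13)) = 3.8027
t = (37.500−58.154)/3.8027 = -5.4314
df = 17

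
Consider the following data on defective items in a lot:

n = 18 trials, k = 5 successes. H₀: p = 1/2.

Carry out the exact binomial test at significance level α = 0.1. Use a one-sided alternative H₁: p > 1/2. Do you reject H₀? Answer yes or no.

reject H₀: no

Exact binomial: n=18, k=5, p₀=1/2=0.5000
P(X≥5) from Σ C(n,i)·p₀^i·(1−p₀)^(n−i)
p-value (one-sided, H₁ greater) = 0.98456
At α=0.1: p ≥ α → fail to reject H₀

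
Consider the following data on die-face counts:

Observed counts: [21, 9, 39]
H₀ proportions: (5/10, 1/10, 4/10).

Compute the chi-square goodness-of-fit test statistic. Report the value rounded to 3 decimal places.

test statistic = 10.630

n = 69; E_i = n·p_i = [34.50, 6.90, 27.60]
χ² = (21−34.50)²/34.50 + (9−6.90)²/6.90 + (39−27.60)²/27.60 = 10.6304
df = 2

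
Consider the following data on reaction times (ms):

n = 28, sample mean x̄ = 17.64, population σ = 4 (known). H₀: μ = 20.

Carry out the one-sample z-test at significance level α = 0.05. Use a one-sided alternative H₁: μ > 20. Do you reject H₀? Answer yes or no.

reject H₀: no

SE = σ/√n = 4/√28 = 0.7559
z = (x̄−μ₀)/SE = (17.64−20)/0.7559 = -3.1220
p-value (one-sided, H₁ greater) = 0.99910
At α=0.05: p ≥ α → fail to reject H₀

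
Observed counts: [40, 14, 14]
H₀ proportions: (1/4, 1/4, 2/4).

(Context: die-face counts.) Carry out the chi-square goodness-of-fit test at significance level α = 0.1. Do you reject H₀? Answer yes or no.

reject H₀: yes

n = 68; E_i = n·p_i = [17.00, 17.00, 34.00]
χ² = (40−17.00)²/17.00 + (14−17.00)²/17.00 + (14−34.00)²/34.00 = 43.4118
df = 2
p-value (upper-tail) = 0.00000
At α=0.1: p < α → reject H₀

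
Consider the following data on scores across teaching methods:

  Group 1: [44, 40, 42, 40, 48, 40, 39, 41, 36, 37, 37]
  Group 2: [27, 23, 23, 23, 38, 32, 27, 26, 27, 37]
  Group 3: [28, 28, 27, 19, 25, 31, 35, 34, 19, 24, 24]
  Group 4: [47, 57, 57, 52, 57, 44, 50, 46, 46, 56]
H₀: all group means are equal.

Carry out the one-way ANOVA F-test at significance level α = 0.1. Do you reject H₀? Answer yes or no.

Group means [40.36, 28.30, 26.73, 51.20], grand mean 36.500
SSB = Σnᵢ(x̄ᵢ−x̄)² = 4048.073; SSW = ΣΣ(x−x̄ᵢ)² = 926.427
MSB = 4048.073/3 = 1349.3576; MSW = 926.427/38 = 24.3797
F = MSB/MSW = 55.3477
df = (3, 38)
p-value (upper-tail) = 0.00000
At α=0.1: p < α → reject H₀

reject H₀: yes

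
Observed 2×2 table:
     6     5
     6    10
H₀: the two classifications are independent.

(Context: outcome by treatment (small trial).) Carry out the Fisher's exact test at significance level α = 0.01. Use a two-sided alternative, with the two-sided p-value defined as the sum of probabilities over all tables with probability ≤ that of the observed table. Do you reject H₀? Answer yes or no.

reject H₀: no

Margins: r₁=11, r₂=16, c₁=12, c₂=15, n=27
p_obs = C(11,6)·C(16,6)/C(27,12); sum pmf over tables with pmf ≤ p_obs
p-value (two-sided) = 0.45165
At α=0.01: p ≥ α → fail to reject H₀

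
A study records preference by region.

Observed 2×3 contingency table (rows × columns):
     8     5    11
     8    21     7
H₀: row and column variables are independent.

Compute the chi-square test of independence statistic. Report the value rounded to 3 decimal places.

test statistic = 8.682

Row totals [24, 36], col totals [16, 26, 18], n=60
χ² = (8−6.40)²/6.40 + (5−10.40)²/10.40 + (11−7.20)²/7.20 + (8−9.60)²/9.60 + (21−15.60)²/15.60 + (7−10.80)²/10.80 = 8.6823
df = 2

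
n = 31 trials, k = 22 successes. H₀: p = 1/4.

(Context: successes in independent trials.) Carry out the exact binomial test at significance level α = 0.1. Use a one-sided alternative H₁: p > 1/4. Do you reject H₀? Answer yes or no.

Exact binomial: n=31, k=22, p₀=1/4=0.2500
P(X≥22) from Σ C(n,i)·p₀^i·(1−p₀)^(n−i)
p-value (one-sided, H₁ greater) = 0.00000
At α=0.1: p < α → reject H₀

reject H₀: yes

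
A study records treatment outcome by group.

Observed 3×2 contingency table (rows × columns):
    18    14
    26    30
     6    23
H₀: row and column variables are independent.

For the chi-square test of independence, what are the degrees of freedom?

df = (r−1)(c−1) = (3−1)·(2−1) = 2

degrees of freedom = 2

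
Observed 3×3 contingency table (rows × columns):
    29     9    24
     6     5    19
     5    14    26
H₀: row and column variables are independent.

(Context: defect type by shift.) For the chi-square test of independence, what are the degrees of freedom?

degrees of freedom = 4

df = (r−1)(c−1) = (3−1)·(3−1) = 4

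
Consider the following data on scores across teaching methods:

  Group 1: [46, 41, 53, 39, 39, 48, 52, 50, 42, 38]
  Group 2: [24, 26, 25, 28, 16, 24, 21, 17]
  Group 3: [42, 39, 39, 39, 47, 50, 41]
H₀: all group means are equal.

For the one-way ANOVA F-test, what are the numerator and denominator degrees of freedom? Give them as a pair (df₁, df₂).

degrees of freedom = [2, 22]

k = 3 groups, N = 25 total
df = (k−1, N−k) = (3−1, 25−3) = (2, 22)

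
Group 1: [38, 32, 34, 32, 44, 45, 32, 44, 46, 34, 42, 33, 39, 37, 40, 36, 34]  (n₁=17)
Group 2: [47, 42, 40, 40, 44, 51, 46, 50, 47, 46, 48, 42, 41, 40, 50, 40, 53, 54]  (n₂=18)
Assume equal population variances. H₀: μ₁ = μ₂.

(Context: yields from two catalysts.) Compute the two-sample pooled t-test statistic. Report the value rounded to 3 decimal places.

x̄₁=37.765, s₁=4.944, n₁=17
x̄₂=45.611, s₂=4.717, n₂=18
s_p² = [16·4.944² + 17·4.717²]/33 = 23.3132
SE = √(s_p²·(1/17+1/18)) = 1.6330
t = (37.765−45.611)/1.6330 = -4.8050
df = 33

test statistic = -4.805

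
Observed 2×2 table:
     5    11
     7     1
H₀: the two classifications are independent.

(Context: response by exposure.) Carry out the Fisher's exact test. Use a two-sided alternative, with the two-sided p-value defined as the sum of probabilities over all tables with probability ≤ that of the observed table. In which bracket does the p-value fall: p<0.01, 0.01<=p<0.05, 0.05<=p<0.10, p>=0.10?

Margins: r₁=16, r₂=8, c₁=12, c₂=12, n=24
p_obs = C(16,5)·C(8,7)/C(24,12); sum pmf over tables with pmf ≤ p_obs
p-value (two-sided) = 0.02719
→ bracket: 0.01<=p<0.05

p-value bracket: 0.01<=p<0.05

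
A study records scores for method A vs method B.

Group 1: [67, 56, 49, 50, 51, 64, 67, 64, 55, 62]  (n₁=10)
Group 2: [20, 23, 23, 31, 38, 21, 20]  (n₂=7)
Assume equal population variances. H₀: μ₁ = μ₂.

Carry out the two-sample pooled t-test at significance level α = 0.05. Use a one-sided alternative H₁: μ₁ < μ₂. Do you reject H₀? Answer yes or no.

x̄₁=58.500, s₁=7.106, n₁=10
x̄₂=25.143, s₂=6.817, n₂=7
s_p² = [9·7.106² + 6·6.817²]/15 = 48.8905
SE = √(s_p²·(1/10+1/7)) = 3.4458
t = (58.500−25.143)/3.4458 = 9.6806
df = 15
p-value (one-sided, H₁ less) = 1.00000
At α=0.05: p ≥ α → fail to reject H₀

reject H₀: no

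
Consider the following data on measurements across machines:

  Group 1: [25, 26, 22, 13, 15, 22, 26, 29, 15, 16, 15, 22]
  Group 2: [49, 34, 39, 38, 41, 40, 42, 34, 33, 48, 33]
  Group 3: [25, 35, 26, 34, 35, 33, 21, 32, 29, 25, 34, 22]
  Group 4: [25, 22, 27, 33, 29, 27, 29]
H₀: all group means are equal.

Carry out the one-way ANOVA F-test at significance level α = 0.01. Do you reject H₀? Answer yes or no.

Group means [20.50, 39.18, 29.25, 27.43], grand mean 29.048
SSB = Σnᵢ(x̄ᵢ−x̄)² = 2025.304; SSW = ΣΣ(x−x̄ᵢ)² = 1016.601
MSB = 2025.304/3 = 675.1014; MSW = 1016.601/38 = 26.7526
F = MSB/MSW = 25.2349
df = (3, 38)
p-value (upper-tail) = 0.00000
At α=0.01: p < α → reject H₀

reject H₀: yes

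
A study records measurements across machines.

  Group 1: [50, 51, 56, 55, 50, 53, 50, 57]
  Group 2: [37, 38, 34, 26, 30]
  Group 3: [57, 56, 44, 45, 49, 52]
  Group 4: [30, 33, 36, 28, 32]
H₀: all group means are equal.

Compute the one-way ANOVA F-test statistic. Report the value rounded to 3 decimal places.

Group means [52.75, 33.00, 50.50, 31.80], grand mean 43.708
SSB = Σnᵢ(x̄ᵢ−x̄)² = 2213.158; SSW = ΣΣ(x−x̄ᵢ)² = 345.800
MSB = 2213.158/3 = 737.7194; MSW = 345.800/20 = 17.2900
F = MSB/MSW = 42.6674
df = (3, 20)

test statistic = 42.667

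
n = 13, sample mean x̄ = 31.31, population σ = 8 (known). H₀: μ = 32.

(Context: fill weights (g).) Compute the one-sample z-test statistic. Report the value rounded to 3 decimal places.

SE = σ/√n = 8/√13 = 2.2188
z = (x̄−μ₀)/SE = (31.31−32)/2.2188 = -0.3110

test statistic = -0.311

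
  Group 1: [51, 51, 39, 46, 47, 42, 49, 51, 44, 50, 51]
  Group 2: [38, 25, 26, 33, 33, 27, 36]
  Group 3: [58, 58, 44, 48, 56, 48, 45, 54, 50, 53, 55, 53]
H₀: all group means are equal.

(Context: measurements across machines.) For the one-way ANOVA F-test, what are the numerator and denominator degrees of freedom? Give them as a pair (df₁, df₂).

degrees of freedom = [2, 27]

k = 3 groups, N = 30 total
df = (k−1, N−k) = (3−1, 30−3) = (2, 27)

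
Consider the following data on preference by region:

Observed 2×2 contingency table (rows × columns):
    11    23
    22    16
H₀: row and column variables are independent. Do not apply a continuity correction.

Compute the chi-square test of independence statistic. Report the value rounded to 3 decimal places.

test statistic = 4.715

Row totals [34, 38], col totals [33, 39], n=72
χ² = (11−15.58)²/15.58 + (23−18.42)²/18.42 + (22−17.42)²/17.42 + (16−20.58)²/20.58 = 4.7154
df = 1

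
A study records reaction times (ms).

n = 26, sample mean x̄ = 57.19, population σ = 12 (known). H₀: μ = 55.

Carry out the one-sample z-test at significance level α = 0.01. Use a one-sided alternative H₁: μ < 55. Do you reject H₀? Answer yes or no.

reject H₀: no

SE = σ/√n = 12/√26 = 2.3534
z = (x̄−μ₀)/SE = (57.19−55)/2.3534 = 0.9306
p-value (one-sided, H₁ less) = 0.82396
At α=0.01: p ≥ α → fail to reject H₀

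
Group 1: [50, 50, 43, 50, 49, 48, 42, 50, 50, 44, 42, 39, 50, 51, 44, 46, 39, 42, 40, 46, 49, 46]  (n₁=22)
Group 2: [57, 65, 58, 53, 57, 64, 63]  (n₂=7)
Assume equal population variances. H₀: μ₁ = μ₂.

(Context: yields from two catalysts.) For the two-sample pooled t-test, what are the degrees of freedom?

df = n₁ + n₂ − 2 = 22 + 7 − 2 = 27

degrees of freedom = 27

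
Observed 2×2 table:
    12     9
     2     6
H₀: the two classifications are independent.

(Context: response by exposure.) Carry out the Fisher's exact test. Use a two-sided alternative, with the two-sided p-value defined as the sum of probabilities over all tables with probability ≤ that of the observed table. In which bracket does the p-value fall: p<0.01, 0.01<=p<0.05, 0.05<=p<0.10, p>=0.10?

Margins: r₁=21, r₂=8, c₁=14, c₂=15, n=29
p_obs = C(21,12)·C(8,2)/C(29,14); sum pmf over tables with pmf ≤ p_obs
p-value (two-sided) = 0.21476
→ bracket: p>=0.10

p-value bracket: p>=0.10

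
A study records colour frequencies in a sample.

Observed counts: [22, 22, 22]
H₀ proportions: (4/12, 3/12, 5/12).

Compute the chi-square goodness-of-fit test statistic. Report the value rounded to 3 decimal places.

test statistic = 2.933

n = 66; E_i = n·p_i = [22.00, 16.50, 27.50]
χ² = (22−22.00)²/22.00 + (22−16.50)²/16.50 + (22−27.50)²/27.50 = 2.9333
df = 2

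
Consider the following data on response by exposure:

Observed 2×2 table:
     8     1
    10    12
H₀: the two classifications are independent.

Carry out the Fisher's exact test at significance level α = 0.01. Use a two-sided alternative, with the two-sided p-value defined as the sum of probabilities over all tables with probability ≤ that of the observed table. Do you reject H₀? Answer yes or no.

reject H₀: no

Margins: r₁=9, r₂=22, c₁=18, c₂=13, n=31
p_obs = C(9,8)·C(22,10)/C(31,18); sum pmf over tables with pmf ≤ p_obs
p-value (two-sided) = 0.04484
At α=0.01: p ≥ α → fail to reject H₀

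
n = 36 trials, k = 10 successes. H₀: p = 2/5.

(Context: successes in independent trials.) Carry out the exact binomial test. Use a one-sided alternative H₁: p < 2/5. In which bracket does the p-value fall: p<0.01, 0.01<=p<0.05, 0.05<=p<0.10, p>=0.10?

Exact binomial: n=36, k=10, p₀=2/5=0.4000
P(X≤10) from Σ C(n,i)·p₀^i·(1−p₀)^(n−i)
p-value (one-sided, H₁ less) = 0.09036
→ bracket: 0.05<=p<0.10

p-value bracket: 0.05<=p<0.10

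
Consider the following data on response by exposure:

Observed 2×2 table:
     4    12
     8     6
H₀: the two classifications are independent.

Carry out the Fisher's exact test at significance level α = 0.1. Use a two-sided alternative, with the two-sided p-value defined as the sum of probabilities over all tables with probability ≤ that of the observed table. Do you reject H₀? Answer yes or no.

reject H₀: no

Margins: r₁=16, r₂=14, c₁=12, c₂=18, n=30
p_obs = C(16,4)·C(14,8)/C(30,12); sum pmf over tables with pmf ≤ p_obs
p-value (two-sided) = 0.13491
At α=0.1: p ≥ α → fail to reject H₀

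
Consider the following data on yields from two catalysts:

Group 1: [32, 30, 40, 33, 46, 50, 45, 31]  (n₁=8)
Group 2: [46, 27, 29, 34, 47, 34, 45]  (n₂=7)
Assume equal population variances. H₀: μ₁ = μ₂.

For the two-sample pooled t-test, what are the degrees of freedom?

degrees of freedom = 13

df = n₁ + n₂ − 2 = 8 + 7 − 2 = 13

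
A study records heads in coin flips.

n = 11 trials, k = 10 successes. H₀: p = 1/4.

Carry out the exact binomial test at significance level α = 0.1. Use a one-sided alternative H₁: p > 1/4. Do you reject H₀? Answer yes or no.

reject H₀: yes

Exact binomial: n=11, k=10, p₀=1/4=0.2500
P(X≥10) from Σ C(n,i)·p₀^i·(1−p₀)^(n−i)
p-value (one-sided, H₁ greater) = 0.00001
At α=0.1: p < α → reject H₀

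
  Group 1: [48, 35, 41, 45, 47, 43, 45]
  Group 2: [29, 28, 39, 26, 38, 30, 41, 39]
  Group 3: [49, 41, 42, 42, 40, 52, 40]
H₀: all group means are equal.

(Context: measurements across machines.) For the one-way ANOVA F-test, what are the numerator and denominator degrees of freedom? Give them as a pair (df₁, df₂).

k = 3 groups, N = 22 total
df = (k−1, N−k) = (3−1, 22−3) = (2, 19)

degrees of freedom = [2, 19]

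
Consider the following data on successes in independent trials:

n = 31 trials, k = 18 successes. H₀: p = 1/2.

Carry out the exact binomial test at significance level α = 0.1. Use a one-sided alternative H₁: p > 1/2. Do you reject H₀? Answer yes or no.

reject H₀: no

Exact binomial: n=31, k=18, p₀=1/2=0.5000
P(X≥18) from Σ C(n,i)·p₀^i·(1−p₀)^(n−i)
p-value (one-sided, H₁ greater) = 0.23656
At α=0.1: p ≥ α → fail to reject H₀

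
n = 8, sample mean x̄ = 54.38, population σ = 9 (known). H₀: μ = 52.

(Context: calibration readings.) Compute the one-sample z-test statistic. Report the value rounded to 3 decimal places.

SE = σ/√n = 9/√8 = 3.1820
z = (x̄−μ₀)/SE = (54.38−52)/3.1820 = 0.7480

test statistic = 0.748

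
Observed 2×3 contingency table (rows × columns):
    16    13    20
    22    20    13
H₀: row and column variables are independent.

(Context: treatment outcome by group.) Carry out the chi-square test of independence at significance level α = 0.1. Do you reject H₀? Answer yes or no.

reject H₀: no

Row totals [49, 55], col totals [38, 33, 33], n=104
χ² = (16−17.90)²/17.90 + (13−15.55)²/15.55 + (20−15.55)²/15.55 + (22−20.10)²/20.10 + (20−17.45)²/17.45 + (13−17.45)²/17.45 = 3.5828
df = 2
p-value (upper-tail) = 0.16672
At α=0.1: p ≥ α → fail to reject H₀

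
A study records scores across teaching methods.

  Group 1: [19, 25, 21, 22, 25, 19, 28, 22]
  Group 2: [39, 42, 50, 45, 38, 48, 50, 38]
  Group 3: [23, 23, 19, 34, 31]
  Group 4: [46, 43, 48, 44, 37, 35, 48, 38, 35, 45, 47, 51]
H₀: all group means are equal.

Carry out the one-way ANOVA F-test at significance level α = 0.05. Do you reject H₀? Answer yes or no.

reject H₀: yes

Group means [22.62, 43.75, 26.00, 43.08], grand mean 35.697
SSB = Σnᵢ(x̄ᵢ−x̄)² = 3010.678; SSW = ΣΣ(x−x̄ᵢ)² = 748.292
MSB = 3010.678/3 = 1003.5593; MSW = 748.292/29 = 25.8032
F = MSB/MSW = 38.8929
df = (3, 29)
p-value (upper-tail) = 0.00000
At α=0.05: p < α → reject H₀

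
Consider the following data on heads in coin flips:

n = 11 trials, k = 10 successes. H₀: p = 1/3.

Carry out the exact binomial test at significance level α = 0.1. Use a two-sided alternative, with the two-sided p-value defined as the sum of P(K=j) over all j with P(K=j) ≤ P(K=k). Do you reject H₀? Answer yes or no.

Exact binomial: n=11, k=10, p₀=1/3=0.3333
P(X=j) = C(n,j)·p₀^j·(1−p₀)^(n−j); p = Σ P(X=j) over j with P(X=j) ≤ P(X=10)
p-value (two-sided) = 0.00013
At α=0.1: p < α → reject H₀

reject H₀: yes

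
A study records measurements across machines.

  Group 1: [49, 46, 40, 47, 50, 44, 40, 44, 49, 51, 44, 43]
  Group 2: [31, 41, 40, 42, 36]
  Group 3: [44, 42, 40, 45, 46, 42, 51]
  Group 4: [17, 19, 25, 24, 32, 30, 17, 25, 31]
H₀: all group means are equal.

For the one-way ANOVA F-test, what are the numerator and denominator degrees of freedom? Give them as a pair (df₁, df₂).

k = 4 groups, N = 33 total
df = (k−1, N−k) = (4−1, 33−4) = (3, 29)

degrees of freedom = [3, 29]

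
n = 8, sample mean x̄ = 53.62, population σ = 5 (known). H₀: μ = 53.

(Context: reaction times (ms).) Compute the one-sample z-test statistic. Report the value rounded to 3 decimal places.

test statistic = 0.351

SE = σ/√n = 5/√8 = 1.7678
z = (x̄−μ₀)/SE = (53.62−53)/1.7678 = 0.3507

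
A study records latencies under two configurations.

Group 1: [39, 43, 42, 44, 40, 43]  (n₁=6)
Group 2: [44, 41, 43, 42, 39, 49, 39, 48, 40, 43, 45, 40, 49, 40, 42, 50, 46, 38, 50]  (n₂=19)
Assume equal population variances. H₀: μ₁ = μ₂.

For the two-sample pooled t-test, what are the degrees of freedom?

degrees of freedom = 23

df = n₁ + n₂ − 2 = 6 + 19 − 2 = 23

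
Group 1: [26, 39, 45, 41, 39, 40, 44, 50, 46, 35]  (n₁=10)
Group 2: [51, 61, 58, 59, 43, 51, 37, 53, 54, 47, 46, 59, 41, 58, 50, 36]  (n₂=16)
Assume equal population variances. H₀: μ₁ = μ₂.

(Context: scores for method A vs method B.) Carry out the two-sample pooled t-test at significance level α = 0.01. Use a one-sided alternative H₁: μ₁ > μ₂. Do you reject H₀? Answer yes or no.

reject H₀: no

x̄₁=40.500, s₁=6.654, n₁=10
x̄₂=50.250, s₂=7.987, n₂=16
s_p² = [9·6.654² + 15·7.987²]/24 = 56.4792
SE = √(s_p²·(1/10+1/16)) = 3.0295
t = (40.500−50.250)/3.0295 = -3.2184
df = 24
p-value (one-sided, H₁ greater) = 0.99816
At α=0.01: p ≥ α → fail to reject H₀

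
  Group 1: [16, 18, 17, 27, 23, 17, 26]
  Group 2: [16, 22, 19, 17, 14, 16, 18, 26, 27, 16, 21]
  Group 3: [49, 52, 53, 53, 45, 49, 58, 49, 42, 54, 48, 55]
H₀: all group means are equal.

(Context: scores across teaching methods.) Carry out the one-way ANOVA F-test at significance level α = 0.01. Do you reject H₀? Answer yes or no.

reject H₀: yes

Group means [20.57, 19.27, 50.58], grand mean 32.100
SSB = Σnᵢ(x̄ᵢ−x̄)² = 6839.887; SSW = ΣΣ(x−x̄ᵢ)² = 530.813
MSB = 6839.887/2 = 3419.9436; MSW = 530.813/27 = 19.6597
F = MSB/MSW = 173.9568
df = (2, 27)
p-value (upper-tail) = 0.00000
At α=0.01: p < α → reject H₀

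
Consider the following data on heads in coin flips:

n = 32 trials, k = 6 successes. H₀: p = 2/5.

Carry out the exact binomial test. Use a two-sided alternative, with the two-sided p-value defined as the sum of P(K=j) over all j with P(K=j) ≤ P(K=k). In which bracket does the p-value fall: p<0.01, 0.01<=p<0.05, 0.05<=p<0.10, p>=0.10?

Exact binomial: n=32, k=6, p₀=2/5=0.4000
P(X=j) = C(n,j)·p₀^j·(1−p₀)^(n−j); p = Σ P(X=j) over j with P(X=j) ≤ P(X=6)
p-value (two-sided) = 0.01755
→ bracket: 0.01<=p<0.05

p-value bracket: 0.01<=p<0.05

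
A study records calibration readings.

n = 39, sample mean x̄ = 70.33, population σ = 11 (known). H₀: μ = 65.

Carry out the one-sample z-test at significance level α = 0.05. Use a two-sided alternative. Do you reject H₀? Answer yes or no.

reject H₀: yes

SE = σ/√n = 11/√39 = 1.7614
z = (x̄−μ₀)/SE = (70.33−65)/1.7614 = 3.0260
p-value (two-sided) = 0.00248
At α=0.05: p < α → reject H₀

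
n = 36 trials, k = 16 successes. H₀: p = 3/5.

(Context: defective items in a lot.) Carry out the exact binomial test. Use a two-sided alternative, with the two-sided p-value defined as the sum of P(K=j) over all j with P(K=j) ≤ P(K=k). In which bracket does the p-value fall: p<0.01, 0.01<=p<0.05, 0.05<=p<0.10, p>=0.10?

p-value bracket: 0.05<=p<0.10

Exact binomial: n=36, k=16, p₀=3/5=0.6000
P(X=j) = C(n,j)·p₀^j·(1−p₀)^(n−j); p = Σ P(X=j) over j with P(X=j) ≤ P(X=16)
p-value (two-sided) = 0.06228
→ bracket: 0.05<=p<0.10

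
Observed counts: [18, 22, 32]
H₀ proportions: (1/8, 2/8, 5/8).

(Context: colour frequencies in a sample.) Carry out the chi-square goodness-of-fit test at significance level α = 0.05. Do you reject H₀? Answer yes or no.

n = 72; E_i = n·p_i = [9.00, 18.00, 45.00]
χ² = (18−9.00)²/9.00 + (22−18.00)²/18.00 + (32−45.00)²/45.00 = 13.6444
df = 2
p-value (upper-tail) = 0.00109
At α=0.05: p < α → reject H₀

reject H₀: yes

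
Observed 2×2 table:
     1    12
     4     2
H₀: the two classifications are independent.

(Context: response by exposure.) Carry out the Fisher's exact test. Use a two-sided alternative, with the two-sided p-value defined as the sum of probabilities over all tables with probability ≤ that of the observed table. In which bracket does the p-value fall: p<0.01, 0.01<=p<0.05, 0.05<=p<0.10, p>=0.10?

Margins: r₁=13, r₂=6, c₁=5, c₂=14, n=19
p_obs = C(13,1)·C(6,4)/C(19,5); sum pmf over tables with pmf ≤ p_obs
p-value (two-sided) = 0.01729
→ bracket: 0.01<=p<0.05

p-value bracket: 0.01<=p<0.05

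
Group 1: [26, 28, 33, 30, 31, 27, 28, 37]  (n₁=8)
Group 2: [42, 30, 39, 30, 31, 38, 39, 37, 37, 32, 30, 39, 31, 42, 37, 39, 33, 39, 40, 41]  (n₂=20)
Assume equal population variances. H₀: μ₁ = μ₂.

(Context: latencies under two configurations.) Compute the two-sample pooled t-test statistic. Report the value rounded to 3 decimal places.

x̄₁=30.000, s₁=3.625, n₁=8
x̄₂=36.300, s₂=4.269, n₂=20
s_p² = [7·3.625² + 19·4.269²]/26 = 16.8538
SE = √(s_p²·(1/8+1/20)) = 1.7174
t = (30.000−36.300)/1.7174 = -3.6684
df = 26

test statistic = -3.668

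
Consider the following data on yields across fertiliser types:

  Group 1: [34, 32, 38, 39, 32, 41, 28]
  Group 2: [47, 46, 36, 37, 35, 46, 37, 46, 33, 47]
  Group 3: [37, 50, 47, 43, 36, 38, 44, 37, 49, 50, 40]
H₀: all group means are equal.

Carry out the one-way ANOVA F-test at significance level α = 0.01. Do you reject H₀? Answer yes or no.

reject H₀: no

Group means [34.86, 41.00, 42.82], grand mean 40.179
SSB = Σnᵢ(x̄ᵢ−x̄)² = 281.614; SSW = ΣΣ(x−x̄ᵢ)² = 738.494
MSB = 281.614/2 = 140.8068; MSW = 738.494/25 = 29.5397
F = MSB/MSW = 4.7667
df = (2, 25)
p-value (upper-tail) = 0.01763
At α=0.01: p ≥ α → fail to reject H₀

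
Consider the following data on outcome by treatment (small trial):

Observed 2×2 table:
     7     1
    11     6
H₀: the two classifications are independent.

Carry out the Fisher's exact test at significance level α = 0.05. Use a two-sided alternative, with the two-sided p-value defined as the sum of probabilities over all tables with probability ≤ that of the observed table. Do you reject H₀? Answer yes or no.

Margins: r₁=8, r₂=17, c₁=18, c₂=7, n=25
p_obs = C(8,7)·C(17,11)/C(25,18); sum pmf over tables with pmf ≤ p_obs
p-value (two-sided) = 0.36230
At α=0.05: p ≥ α → fail to reject H₀

reject H₀: no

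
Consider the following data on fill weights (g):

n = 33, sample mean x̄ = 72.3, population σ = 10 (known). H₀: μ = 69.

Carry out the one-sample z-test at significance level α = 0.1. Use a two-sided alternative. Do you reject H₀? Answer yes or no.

SE = σ/√n = 10/√33 = 1.7408
z = (x̄−μ₀)/SE = (72.3−69)/1.7408 = 1.8957
p-value (two-sided) = 0.05800
At α=0.1: p < α → reject H₀

reject H₀: yes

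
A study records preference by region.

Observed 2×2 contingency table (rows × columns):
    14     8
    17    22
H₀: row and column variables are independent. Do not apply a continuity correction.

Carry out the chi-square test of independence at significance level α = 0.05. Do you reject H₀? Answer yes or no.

Row totals [22, 39], col totals [31, 30], n=61
χ² = (14−11.18)²/11.18 + (8−10.82)²/10.82 + (17−19.82)²/19.82 + (22−19.18)²/19.18 = 2.2616
df = 1
p-value (upper-tail) = 0.13262
At α=0.05: p ≥ α → fail to reject H₀

reject H₀: no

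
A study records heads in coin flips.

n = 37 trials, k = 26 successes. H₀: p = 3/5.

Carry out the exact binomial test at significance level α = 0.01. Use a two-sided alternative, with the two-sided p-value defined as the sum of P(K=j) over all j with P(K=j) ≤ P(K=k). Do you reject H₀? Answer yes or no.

reject H₀: no

Exact binomial: n=37, k=26, p₀=3/5=0.6000
P(X=j) = C(n,j)·p₀^j·(1−p₀)^(n−j); p = Σ P(X=j) over j with P(X=j) ≤ P(X=26)
p-value (two-sided) = 0.24133
At α=0.01: p ≥ α → fail to reject H₀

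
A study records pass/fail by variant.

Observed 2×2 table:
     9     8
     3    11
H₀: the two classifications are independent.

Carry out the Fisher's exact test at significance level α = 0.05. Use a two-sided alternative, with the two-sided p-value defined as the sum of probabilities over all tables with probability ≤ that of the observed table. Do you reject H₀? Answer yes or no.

Margins: r₁=17, r₂=14, c₁=12, c₂=19, n=31
p_obs = C(17,9)·C(14,3)/C(31,12); sum pmf over tables with pmf ≤ p_obs
p-value (two-sided) = 0.13782
At α=0.05: p ≥ α → fail to reject H₀

reject H₀: no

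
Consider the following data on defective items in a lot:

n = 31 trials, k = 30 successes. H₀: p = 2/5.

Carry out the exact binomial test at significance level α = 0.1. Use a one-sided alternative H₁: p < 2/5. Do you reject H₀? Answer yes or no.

reject H₀: no

Exact binomial: n=31, k=30, p₀=2/5=0.4000
P(X≤30) from Σ C(n,i)·p₀^i·(1−p₀)^(n−i)
p-value (one-sided, H₁ less) = 1.00000
At α=0.1: p ≥ α → fail to reject H₀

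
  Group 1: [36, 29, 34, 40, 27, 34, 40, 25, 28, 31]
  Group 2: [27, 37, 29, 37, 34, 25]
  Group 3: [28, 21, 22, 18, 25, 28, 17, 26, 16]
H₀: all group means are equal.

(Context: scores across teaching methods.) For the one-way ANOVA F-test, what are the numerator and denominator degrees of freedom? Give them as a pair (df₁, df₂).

degrees of freedom = [2, 22]

k = 3 groups, N = 25 total
df = (k−1, N−k) = (3−1, 25−3) = (2, 22)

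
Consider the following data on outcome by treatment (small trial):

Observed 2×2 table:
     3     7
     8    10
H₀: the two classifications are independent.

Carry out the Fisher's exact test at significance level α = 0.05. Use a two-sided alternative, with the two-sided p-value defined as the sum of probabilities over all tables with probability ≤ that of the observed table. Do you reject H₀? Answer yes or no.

reject H₀: no

Margins: r₁=10, r₂=18, c₁=11, c₂=17, n=28
p_obs = C(10,3)·C(18,8)/C(28,11); sum pmf over tables with pmf ≤ p_obs
p-value (two-sided) = 0.68879
At α=0.05: p ≥ α → fail to reject H₀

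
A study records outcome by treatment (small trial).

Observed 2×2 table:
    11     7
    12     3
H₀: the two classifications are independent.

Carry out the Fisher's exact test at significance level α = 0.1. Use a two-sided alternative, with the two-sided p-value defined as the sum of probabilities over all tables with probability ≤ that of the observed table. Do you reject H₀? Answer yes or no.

Margins: r₁=18, r₂=15, c₁=23, c₂=10, n=33
p_obs = C(18,11)·C(15,12)/C(33,23); sum pmf over tables with pmf ≤ p_obs
p-value (two-sided) = 0.28280
At α=0.1: p ≥ α → fail to reject H₀

reject H₀: no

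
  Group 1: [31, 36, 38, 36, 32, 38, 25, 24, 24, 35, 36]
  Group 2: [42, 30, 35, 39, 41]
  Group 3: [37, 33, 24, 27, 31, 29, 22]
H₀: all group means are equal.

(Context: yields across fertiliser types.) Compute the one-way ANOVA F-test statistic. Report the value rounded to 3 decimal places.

Group means [32.27, 37.40, 29.00], grand mean 32.391
SSB = Σnᵢ(x̄ᵢ−x̄)² = 206.096; SSW = ΣΣ(x−x̄ᵢ)² = 565.382
MSB = 206.096/2 = 103.0482; MSW = 565.382/20 = 28.2691
F = MSB/MSW = 3.6453
df = (2, 20)

test statistic = 3.645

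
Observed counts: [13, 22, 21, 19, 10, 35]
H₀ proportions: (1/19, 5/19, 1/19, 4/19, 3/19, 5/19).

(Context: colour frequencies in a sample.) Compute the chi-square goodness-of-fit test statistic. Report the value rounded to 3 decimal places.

test statistic = 50.269

n = 120; E_i = n·p_i = [6.32, 31.58, 6.32, 25.26, 18.95, 31.58]
χ² = (13−6.32)²/6.32 + (22−31.58)²/31.58 + (21−6.32)²/6.32 + (19−25.26)²/25.26 + (10−18.95)²/18.95 + (35−31.58)²/31.58 = 50.2690
df = 5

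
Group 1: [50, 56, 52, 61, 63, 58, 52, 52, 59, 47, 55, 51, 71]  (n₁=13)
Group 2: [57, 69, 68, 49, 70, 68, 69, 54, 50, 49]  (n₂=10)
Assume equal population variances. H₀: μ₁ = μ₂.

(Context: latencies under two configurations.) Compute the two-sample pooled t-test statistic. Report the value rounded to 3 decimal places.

x̄₁=55.923, s₁=6.474, n₁=13
x̄₂=60.300, s₂=9.286, n₂=10
s_p² = [12·6.474² + 9·9.286²]/21 = 60.9059
SE = √(s_p²·(1/13+1/10)) = 3.2826
t = (55.923−60.300)/3.2826 = -1.3334
df = 21

test statistic = -1.333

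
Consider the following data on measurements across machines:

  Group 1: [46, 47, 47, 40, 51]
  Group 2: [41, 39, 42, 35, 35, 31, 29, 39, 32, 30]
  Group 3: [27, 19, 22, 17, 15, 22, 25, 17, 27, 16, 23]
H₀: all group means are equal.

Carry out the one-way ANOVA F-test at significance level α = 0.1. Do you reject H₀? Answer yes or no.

Group means [46.20, 35.30, 20.91], grand mean 31.308
SSB = Σnᵢ(x̄ᵢ−x̄)² = 2457.729; SSW = ΣΣ(x−x̄ᵢ)² = 455.809
MSB = 2457.729/2 = 1228.8647; MSW = 455.809/23 = 19.8178
F = MSB/MSW = 62.0082
df = (2, 23)
p-value (upper-tail) = 0.00000
At α=0.1: p < α → reject H₀

reject H₀: yes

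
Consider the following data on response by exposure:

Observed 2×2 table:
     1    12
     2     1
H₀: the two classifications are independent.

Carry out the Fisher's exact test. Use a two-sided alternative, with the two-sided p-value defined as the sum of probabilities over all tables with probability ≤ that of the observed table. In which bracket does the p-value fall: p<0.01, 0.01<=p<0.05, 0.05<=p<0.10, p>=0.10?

Margins: r₁=13, r₂=3, c₁=3, c₂=13, n=16
p_obs = C(13,1)·C(3,2)/C(16,3); sum pmf over tables with pmf ≤ p_obs
p-value (two-sided) = 0.07143
→ bracket: 0.05<=p<0.10

p-value bracket: 0.05<=p<0.10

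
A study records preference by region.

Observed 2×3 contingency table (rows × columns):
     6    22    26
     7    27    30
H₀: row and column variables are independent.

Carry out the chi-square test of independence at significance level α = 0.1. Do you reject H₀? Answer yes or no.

reject H₀: no

Row totals [54, 64], col totals [13, 49, 56], n=118
χ² = (6−5.95)²/5.95 + (22−22.42)²/22.42 + (26−25.63)²/25.63 + (7−7.05)²/7.05 + (27−26.58)²/26.58 + (30−30.37)²/30.37 = 0.0256
df = 2
p-value (upper-tail) = 0.98730
At α=0.1: p ≥ α → fail to reject H₀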